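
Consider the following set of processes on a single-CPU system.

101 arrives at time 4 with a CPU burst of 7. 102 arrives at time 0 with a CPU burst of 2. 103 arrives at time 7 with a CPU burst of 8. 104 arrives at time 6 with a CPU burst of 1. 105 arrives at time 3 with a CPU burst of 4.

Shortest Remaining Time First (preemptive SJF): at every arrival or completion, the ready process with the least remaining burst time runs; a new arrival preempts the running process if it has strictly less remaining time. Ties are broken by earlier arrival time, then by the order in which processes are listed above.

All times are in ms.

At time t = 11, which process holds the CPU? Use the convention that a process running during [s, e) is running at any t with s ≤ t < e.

101

Timeline: | 102 0-2 | idle 2-3 | 105 3-7 | 104 7-8 | 101 8-15 | 103 15-23 |
Completion: 101=15  102=2  103=23  104=8  105=7
Turnaround (C−A): 101=11  102=2  103=16  104=2  105=4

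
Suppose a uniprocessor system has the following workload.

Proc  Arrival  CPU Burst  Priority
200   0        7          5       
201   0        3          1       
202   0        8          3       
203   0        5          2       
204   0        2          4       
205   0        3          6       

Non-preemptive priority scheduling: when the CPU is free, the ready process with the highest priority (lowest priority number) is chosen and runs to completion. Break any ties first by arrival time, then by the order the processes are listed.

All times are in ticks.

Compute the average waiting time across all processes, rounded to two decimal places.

11.67

Gantt: | 201 0-3 | 203 3-8 | 202 8-16 | 204 16-18 | 200 18-25 | 205 25-28 |
Completion: 200=25  201=3  202=16  203=8  204=18  205=28
Turnaround (C−A): 200=25  201=3  202=16  203=8  204=18  205=28
Waiting times: 200=18, 201=0, 202=8, 203=3, 204=16, 205=25
Average waiting = (18+0+8+3+16+25) / 6 = 70/6 = 11.67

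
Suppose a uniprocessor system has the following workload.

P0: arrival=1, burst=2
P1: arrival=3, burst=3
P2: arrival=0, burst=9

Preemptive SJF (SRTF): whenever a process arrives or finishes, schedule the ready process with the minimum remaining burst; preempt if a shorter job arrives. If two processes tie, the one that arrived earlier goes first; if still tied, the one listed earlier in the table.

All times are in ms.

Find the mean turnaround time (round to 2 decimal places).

Gantt: | P2 0-1 | P0 1-3 | P1 3-6 | P2 6-14 |
Completion: P0=3  P1=6  P2=14
Turnaround times: P0=2, P1=3, P2=14
Average turnaround = (2+3+14) / 3 = 19/3 = 6.33

6.33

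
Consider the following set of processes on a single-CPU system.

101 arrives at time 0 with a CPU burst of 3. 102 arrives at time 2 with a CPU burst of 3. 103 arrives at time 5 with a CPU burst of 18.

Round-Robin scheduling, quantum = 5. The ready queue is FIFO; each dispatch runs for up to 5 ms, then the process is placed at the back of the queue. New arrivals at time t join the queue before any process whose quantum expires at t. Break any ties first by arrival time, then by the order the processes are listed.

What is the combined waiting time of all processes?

Gantt: | 101 0-3 | 102 3-6 | 103 6-24 |
Completion: 101=3  102=6  103=24
Turnaround (C−A): 101=3  102=4  103=19
Waiting = turnaround − burst: 101=0, 102=1, 103=1
Total waiting = 0 + 1 + 1 = 2

2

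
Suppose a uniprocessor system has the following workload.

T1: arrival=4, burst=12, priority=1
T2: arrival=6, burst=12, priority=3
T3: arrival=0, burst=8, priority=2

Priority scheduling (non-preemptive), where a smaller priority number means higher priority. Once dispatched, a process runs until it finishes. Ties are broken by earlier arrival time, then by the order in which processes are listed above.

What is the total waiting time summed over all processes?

18

Timeline: | T3 0-8 | T1 8-20 | T2 20-32 |
Completion: T1=20  T2=32  T3=8
Waiting = turnaround − burst: T1=4, T2=14, T3=0
Total waiting = 4 + 14 + 0 = 18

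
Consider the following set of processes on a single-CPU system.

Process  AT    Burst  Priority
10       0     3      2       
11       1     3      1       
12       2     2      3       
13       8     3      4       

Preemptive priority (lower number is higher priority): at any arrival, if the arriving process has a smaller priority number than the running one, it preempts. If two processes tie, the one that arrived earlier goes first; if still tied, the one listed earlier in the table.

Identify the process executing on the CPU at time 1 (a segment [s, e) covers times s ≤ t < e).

Gantt: | 10 0-1 | 11 1-4 | 10 4-6 | 12 6-8 | 13 8-11 |
Completion: 10=6  11=4  12=8  13=11

11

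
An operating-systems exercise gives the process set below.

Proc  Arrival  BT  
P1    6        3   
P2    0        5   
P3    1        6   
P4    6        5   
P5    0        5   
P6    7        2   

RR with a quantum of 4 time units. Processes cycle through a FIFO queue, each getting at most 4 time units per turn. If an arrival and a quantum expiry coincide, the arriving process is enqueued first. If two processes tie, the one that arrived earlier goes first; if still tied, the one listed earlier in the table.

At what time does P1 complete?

16

Gantt: | P2 0-4 | P5 4-8 | P3 8-12 | P2 12-13 | P1 13-16 | P4 16-20 | P6 20-22 | P5 22-23 | P3 23-25 | P4 25-26 |
Completion: P1=16  P2=13  P3=25  P4=26  P5=23  P6=22
Turnaround (C−A): P1=10  P2=13  P3=24  P4=20  P5=23  P6=15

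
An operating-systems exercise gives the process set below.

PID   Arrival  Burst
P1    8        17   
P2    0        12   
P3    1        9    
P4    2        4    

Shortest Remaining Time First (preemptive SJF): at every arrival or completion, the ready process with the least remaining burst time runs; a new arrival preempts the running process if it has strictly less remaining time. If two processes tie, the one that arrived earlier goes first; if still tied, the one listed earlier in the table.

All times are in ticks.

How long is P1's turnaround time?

Timeline: | P2 0-1 | P3 1-2 | P4 2-6 | P3 6-14 | P2 14-25 | P1 25-42 |
Completion: P1=42  P2=25  P3=14  P4=6
Turnaround (C−A): P1=34  P2=25  P3=13  P4=4
Turnaround(P1) = completion − arrival = 42 − 8 = 34

34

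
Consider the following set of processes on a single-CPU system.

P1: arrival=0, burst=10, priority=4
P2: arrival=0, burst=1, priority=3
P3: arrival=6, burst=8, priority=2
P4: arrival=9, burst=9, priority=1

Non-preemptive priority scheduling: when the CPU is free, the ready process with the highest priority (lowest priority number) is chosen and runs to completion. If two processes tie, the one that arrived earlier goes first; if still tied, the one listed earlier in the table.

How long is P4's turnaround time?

Gantt: | P2 0-1 | P1 1-11 | P4 11-20 | P3 20-28 |
Completion: P1=11  P2=1  P3=28  P4=20
Turnaround(P4) = completion − arrival = 20 − 9 = 11

11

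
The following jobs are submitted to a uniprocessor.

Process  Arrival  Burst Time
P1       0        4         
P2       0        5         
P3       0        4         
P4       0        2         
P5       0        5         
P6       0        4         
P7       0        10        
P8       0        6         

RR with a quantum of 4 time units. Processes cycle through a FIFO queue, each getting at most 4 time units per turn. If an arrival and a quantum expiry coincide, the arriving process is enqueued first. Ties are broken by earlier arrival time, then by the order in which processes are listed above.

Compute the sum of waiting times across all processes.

153

Schedule: | P1 0-4 | P2 4-8 | P3 8-12 | P4 12-14 | P5 14-18 | P6 18-22 | P7 22-26 | P8 26-30 | P2 30-31 | P5 31-32 | P7 32-36 | P8 36-38 | P7 38-40 |
Completion: P1=4  P2=31  P3=12  P4=14  P5=32  P6=22  P7=40  P8=38
Turnaround (C−A): P1=4  P2=31  P3=12  P4=14  P5=32  P6=22  P7=40  P8=38
Waiting = turnaround − burst: P1=0, P2=26, P3=8, P4=12, P5=27, P6=18, P7=30, P8=32
Total waiting = 0 + 26 + 8 + 12 + 27 + 18 + 30 + 32 = 153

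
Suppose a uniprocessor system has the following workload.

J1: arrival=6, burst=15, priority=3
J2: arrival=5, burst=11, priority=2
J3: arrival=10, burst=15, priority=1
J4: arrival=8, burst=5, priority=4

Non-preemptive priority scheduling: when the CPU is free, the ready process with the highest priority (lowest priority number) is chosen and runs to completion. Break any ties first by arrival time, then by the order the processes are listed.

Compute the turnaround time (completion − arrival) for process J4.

43

Gantt: | idle 0-5 | J2 5-16 | J3 16-31 | J1 31-46 | J4 46-51 |
Completion: J1=46  J2=16  J3=31  J4=51
Turnaround (C−A): J1=40  J2=11  J3=21  J4=43
Turnaround(J4) = completion − arrival = 51 − 8 = 43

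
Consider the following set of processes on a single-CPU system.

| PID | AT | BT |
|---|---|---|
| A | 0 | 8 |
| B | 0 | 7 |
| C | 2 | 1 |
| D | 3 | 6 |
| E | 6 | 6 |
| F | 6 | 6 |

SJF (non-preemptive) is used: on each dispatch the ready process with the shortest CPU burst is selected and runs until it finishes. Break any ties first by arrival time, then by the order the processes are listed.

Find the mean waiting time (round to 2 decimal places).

9.67

Gantt: | B 0-7 | C 7-8 | D 8-14 | E 14-20 | F 20-26 | A 26-34 |
Completion: A=34  B=7  C=8  D=14  E=20  F=26
Waiting times: A=26, B=0, C=5, D=5, E=8, F=14
Average waiting = (26+0+5+5+8+14) / 6 = 58/6 = 9.67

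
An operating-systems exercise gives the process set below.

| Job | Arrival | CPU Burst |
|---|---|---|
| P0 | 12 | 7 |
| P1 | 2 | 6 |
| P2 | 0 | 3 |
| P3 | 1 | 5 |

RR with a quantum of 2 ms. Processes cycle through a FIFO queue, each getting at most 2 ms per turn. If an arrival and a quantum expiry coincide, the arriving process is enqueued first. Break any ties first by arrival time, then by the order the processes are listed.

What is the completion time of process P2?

Schedule: | P2 0-2 | P3 2-4 | P1 4-6 | P2 6-7 | P3 7-9 | P1 9-11 | P3 11-12 | P1 12-14 | P0 14-21 |
Completion: P0=21  P1=14  P2=7  P3=12

7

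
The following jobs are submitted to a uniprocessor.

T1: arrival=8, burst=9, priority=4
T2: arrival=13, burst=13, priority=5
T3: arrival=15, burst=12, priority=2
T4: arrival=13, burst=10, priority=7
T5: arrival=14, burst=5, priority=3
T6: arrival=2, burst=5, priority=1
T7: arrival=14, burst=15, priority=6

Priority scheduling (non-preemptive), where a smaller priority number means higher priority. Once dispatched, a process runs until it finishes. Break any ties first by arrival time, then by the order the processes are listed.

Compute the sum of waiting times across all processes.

120

Timeline: | idle 0-2 | T6 2-7 | idle 7-8 | T1 8-17 | T3 17-29 | T5 29-34 | T2 34-47 | T7 47-62 | T4 62-72 |
Completion: T1=17  T2=47  T3=29  T4=72  T5=34  T6=7  T7=62
Turnaround (C−A): T1=9  T2=34  T3=14  T4=59  T5=20  T6=5  T7=48
Waiting = turnaround − burst: T1=0, T2=21, T3=2, T4=49, T5=15, T6=0, T7=33
Total waiting = 0 + 21 + 2 + 49 + 15 + 0 + 33 = 120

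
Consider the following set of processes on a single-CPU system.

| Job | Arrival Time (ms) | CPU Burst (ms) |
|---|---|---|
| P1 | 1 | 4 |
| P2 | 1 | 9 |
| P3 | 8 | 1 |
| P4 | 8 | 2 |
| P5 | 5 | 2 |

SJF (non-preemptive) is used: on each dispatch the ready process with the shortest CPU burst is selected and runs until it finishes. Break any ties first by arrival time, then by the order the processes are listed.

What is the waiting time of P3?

Timeline: | idle 0-1 | P1 1-5 | P5 5-7 | P2 7-16 | P3 16-17 | P4 17-19 |
Completion: P1=5  P2=16  P3=17  P4=19  P5=7
Turnaround (C−A): P1=4  P2=15  P3=9  P4=11  P5=2
Waiting(P3) = turnaround − burst = 9 − 1 = 8

8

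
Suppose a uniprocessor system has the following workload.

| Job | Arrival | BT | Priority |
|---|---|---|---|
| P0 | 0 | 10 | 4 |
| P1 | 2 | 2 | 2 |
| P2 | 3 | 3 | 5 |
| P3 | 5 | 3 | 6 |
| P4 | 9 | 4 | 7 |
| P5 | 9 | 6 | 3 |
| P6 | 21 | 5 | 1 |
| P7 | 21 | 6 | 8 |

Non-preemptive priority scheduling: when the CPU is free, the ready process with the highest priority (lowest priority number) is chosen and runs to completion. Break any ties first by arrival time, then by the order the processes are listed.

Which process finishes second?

Schedule: | P0 0-10 | P1 10-12 | P5 12-18 | P2 18-21 | P6 21-26 | P3 26-29 | P4 29-33 | P7 33-39 |
Completion: P0=10  P1=12  P2=21  P3=29  P4=33  P5=18  P6=26  P7=39
Finish order: P0 → P1 → P5 → P2 → P6 → P3 → P4 → P7

P1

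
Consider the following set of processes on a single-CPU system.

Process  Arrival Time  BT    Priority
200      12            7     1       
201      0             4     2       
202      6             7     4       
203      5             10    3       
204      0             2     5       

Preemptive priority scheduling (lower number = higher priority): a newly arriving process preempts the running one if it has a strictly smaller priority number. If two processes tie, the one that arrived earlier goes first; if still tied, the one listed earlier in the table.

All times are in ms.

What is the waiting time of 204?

Timeline: | 201 0-4 | 204 4-5 | 203 5-12 | 200 12-19 | 203 19-22 | 202 22-29 | 204 29-30 |
Completion: 200=19  201=4  202=29  203=22  204=30
Waiting(204) = turnaround − burst = 30 − 2 = 28

28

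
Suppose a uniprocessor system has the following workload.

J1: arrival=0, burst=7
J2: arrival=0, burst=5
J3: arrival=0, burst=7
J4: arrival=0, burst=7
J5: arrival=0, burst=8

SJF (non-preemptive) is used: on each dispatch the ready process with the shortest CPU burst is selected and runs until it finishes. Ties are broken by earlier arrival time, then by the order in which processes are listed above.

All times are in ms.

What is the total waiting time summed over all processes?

Schedule: | J2 0-5 | J1 5-12 | J3 12-19 | J4 19-26 | J5 26-34 |
Completion: J1=12  J2=5  J3=19  J4=26  J5=34
Turnaround (C−A): J1=12  J2=5  J3=19  J4=26  J5=34
Waiting = turnaround − burst: J1=5, J2=0, J3=12, J4=19, J5=26
Total waiting = 5 + 0 + 12 + 19 + 26 = 62

62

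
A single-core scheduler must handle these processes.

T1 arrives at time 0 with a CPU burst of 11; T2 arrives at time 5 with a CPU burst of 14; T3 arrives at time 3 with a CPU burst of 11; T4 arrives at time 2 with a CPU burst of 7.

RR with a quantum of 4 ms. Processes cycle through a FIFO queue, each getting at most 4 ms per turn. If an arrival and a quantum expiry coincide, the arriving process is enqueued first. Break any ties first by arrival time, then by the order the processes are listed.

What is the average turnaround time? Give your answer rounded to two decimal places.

Gantt: | T1 0-4 | T4 4-8 | T3 8-12 | T1 12-16 | T2 16-20 | T4 20-23 | T3 23-27 | T1 27-30 | T2 30-34 | T3 34-37 | T2 37-43 |
Completion: T1=30  T2=43  T3=37  T4=23
Turnaround times: T1=30, T2=38, T3=34, T4=21
Average turnaround = (30+38+34+21) / 4 = 123/4 = 30.75

30.75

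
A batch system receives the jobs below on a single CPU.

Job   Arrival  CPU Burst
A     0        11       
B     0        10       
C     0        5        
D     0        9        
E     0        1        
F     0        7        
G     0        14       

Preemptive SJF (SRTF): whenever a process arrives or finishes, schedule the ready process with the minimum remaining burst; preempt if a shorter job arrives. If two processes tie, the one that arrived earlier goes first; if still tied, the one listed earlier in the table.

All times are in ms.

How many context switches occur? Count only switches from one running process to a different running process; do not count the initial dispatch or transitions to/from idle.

6

Gantt: | E 0-1 | C 1-6 | F 6-13 | D 13-22 | B 22-32 | A 32-43 | G 43-57 |
Completion: A=43  B=32  C=6  D=22  E=1  F=13  G=57
Turnaround (C−A): A=43  B=32  C=6  D=22  E=1  F=13  G=57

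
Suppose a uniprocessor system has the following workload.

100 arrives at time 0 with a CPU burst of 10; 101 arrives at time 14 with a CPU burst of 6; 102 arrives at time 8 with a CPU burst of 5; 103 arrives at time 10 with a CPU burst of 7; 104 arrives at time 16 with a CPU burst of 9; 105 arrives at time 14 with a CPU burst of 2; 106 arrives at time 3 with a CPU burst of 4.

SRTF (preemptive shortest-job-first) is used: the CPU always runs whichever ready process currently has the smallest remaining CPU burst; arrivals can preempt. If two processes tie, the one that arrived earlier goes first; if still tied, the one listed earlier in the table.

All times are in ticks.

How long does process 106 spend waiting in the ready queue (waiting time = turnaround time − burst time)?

Schedule: | 100 0-3 | 106 3-7 | 100 7-8 | 102 8-13 | 100 13-14 | 105 14-16 | 100 16-21 | 101 21-27 | 103 27-34 | 104 34-43 |
Completion: 100=21  101=27  102=13  103=34  104=43  105=16  106=7
Turnaround (C−A): 100=21  101=13  102=5  103=24  104=27  105=2  106=4
Waiting(106) = turnaround − burst = 4 − 4 = 0

0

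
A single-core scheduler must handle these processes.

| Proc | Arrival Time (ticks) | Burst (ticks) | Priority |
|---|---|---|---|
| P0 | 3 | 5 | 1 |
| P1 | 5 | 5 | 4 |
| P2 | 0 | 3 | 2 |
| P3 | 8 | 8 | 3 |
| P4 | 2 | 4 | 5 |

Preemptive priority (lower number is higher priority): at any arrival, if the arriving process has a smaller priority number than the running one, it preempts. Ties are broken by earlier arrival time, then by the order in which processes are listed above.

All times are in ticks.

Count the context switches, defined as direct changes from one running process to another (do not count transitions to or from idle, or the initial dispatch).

Gantt: | P2 0-3 | P0 3-8 | P3 8-16 | P1 16-21 | P4 21-25 |
Completion: P0=8  P1=21  P2=3  P3=16  P4=25

4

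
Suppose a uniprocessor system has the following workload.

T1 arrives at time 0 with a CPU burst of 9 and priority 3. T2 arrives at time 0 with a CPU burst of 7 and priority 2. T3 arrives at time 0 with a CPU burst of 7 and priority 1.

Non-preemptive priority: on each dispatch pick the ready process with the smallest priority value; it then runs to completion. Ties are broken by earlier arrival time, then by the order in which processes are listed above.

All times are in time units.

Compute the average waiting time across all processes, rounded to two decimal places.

Gantt: | T3 0-7 | T2 7-14 | T1 14-23 |
Completion: T1=23  T2=14  T3=7
Turnaround (C−A): T1=23  T2=14  T3=7
Waiting times: T1=14, T2=7, T3=0
Average waiting = (14+7+0) / 3 = 21/3 = 7.00

7.00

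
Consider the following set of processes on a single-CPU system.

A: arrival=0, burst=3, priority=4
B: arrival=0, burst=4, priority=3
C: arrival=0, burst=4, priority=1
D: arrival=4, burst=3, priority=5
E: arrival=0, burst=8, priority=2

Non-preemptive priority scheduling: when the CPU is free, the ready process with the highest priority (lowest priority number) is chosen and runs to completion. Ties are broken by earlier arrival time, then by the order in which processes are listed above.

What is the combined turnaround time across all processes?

Gantt: | C 0-4 | E 4-12 | B 12-16 | A 16-19 | D 19-22 |
Completion: A=19  B=16  C=4  D=22  E=12
Turnaround (C−A): A=19  B=16  C=4  D=18  E=12
Turnaround = completion − arrival: A=19, B=16, C=4, D=18, E=12
Total turnaround = 19 + 16 + 4 + 18 + 12 = 69

69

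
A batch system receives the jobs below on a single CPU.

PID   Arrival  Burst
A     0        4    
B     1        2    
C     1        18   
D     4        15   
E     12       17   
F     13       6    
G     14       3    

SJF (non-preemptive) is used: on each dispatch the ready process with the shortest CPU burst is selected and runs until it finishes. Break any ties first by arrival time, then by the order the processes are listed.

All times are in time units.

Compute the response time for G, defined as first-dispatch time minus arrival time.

Gantt: | A 0-4 | B 4-6 | D 6-21 | G 21-24 | F 24-30 | E 30-47 | C 47-65 |
Completion: A=4  B=6  C=65  D=21  E=47  F=30  G=24
Turnaround (C−A): A=4  B=5  C=64  D=17  E=35  F=17  G=10
Response(G) = first start − arrival = 21 − 14 = 7

7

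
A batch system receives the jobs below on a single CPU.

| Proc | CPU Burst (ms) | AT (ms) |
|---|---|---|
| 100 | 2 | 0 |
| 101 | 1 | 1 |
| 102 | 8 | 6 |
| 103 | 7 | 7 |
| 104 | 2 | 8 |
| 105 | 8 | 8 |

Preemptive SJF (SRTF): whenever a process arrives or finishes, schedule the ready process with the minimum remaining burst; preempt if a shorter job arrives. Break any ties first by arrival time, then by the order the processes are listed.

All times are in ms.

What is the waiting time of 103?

9

Schedule: | 100 0-2 | 101 2-3 | idle 3-6 | 102 6-8 | 104 8-10 | 102 10-16 | 103 16-23 | 105 23-31 |
Completion: 100=2  101=3  102=16  103=23  104=10  105=31
Turnaround (C−A): 100=2  101=2  102=10  103=16  104=2  105=23
Waiting(103) = turnaround − burst = 16 − 7 = 9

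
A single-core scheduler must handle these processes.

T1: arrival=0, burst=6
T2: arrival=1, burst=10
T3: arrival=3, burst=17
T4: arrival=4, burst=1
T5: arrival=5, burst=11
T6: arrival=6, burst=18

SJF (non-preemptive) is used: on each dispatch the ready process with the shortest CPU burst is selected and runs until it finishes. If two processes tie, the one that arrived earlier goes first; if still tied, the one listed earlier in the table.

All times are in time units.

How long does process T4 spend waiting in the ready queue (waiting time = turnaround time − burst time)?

2

Timeline: | T1 0-6 | T4 6-7 | T2 7-17 | T5 17-28 | T3 28-45 | T6 45-63 |
Completion: T1=6  T2=17  T3=45  T4=7  T5=28  T6=63
Waiting(T4) = turnaround − burst = 3 − 1 = 2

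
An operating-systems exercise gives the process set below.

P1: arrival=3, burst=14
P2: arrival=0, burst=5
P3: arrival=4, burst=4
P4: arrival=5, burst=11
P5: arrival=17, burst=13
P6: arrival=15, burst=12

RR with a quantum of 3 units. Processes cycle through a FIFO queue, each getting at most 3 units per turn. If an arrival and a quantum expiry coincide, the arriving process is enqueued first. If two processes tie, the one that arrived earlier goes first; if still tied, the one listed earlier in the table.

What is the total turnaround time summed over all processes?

192

Schedule: | P2 0-3 | P1 3-6 | P2 6-8 | P3 8-11 | P4 11-14 | P1 14-17 | P3 17-18 | P4 18-21 | P6 21-24 | P5 24-27 | P1 27-30 | P4 30-33 | P6 33-36 | P5 36-39 | P1 39-42 | P4 42-44 | P6 44-47 | P5 47-50 | P1 50-52 | P6 52-55 | P5 55-59 |
Completion: P1=52  P2=8  P3=18  P4=44  P5=59  P6=55
Turnaround (C−A): P1=49  P2=8  P3=14  P4=39  P5=42  P6=40
Turnaround = completion − arrival: P1=49, P2=8, P3=14, P4=39, P5=42, P6=40
Total turnaround = 49 + 8 + 14 + 39 + 42 + 40 = 192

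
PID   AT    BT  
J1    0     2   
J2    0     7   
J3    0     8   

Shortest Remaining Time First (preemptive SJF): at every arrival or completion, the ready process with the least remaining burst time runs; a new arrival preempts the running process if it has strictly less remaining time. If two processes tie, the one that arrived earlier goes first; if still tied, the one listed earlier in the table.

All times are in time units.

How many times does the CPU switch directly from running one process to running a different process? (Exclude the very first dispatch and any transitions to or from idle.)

Timeline: | J1 0-2 | J2 2-9 | J3 9-17 |
Completion: J1=2  J2=9  J3=17
Turnaround (C−A): J1=2  J2=9  J3=17

2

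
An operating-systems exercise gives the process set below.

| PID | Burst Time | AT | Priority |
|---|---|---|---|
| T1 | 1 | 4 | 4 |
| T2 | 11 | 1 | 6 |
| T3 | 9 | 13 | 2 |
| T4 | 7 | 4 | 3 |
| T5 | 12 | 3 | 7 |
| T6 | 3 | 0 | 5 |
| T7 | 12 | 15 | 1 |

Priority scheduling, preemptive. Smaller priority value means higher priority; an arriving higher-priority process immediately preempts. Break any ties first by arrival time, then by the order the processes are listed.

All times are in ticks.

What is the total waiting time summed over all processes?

Timeline: | T6 0-3 | T2 3-4 | T4 4-11 | T1 11-12 | T2 12-13 | T3 13-15 | T7 15-27 | T3 27-34 | T2 34-43 | T5 43-55 |
Completion: T1=12  T2=43  T3=34  T4=11  T5=55  T6=3  T7=27
Turnaround (C−A): T1=8  T2=42  T3=21  T4=7  T5=52  T6=3  T7=12
Waiting = turnaround − burst: T1=7, T2=31, T3=12, T4=0, T5=40, T6=0, T7=0
Total waiting = 7 + 31 + 12 + 0 + 40 + 0 + 0 = 90

90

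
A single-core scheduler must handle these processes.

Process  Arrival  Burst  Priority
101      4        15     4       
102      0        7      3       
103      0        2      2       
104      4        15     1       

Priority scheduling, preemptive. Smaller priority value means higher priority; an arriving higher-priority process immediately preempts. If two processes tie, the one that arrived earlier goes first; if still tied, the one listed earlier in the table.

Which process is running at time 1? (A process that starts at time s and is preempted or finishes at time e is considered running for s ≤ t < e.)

103

Timeline: | 103 0-2 | 102 2-4 | 104 4-19 | 102 19-24 | 101 24-39 |
Completion: 101=39  102=24  103=2  104=19
Turnaround (C−A): 101=35  102=24  103=2  104=15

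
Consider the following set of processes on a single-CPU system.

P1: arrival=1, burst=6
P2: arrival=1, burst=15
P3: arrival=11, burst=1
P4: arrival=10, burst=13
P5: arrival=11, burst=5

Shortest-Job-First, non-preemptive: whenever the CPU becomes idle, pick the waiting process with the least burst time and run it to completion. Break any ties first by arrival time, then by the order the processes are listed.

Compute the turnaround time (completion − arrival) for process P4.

31

Gantt: | idle 0-1 | P1 1-7 | P2 7-22 | P3 22-23 | P5 23-28 | P4 28-41 |
Completion: P1=7  P2=22  P3=23  P4=41  P5=28
Turnaround(P4) = completion − arrival = 41 − 10 = 31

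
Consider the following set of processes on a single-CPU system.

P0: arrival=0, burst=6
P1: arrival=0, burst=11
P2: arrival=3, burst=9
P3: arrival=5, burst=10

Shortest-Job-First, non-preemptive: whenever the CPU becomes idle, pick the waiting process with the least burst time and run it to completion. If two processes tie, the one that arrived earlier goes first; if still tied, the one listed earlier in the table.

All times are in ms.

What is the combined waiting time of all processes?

Timeline: | P0 0-6 | P2 6-15 | P3 15-25 | P1 25-36 |
Completion: P0=6  P1=36  P2=15  P3=25
Waiting = turnaround − burst: P0=0, P1=25, P2=3, P3=10
Total waiting = 0 + 25 + 3 + 10 = 38

38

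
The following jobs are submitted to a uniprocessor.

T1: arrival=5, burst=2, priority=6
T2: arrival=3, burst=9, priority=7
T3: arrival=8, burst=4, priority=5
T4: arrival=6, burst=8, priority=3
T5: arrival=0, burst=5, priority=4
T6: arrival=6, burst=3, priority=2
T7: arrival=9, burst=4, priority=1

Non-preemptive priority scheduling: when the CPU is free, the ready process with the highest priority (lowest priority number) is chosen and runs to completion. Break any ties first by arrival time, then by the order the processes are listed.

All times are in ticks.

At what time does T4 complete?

22

Gantt: | T5 0-5 | T1 5-7 | T6 7-10 | T7 10-14 | T4 14-22 | T3 22-26 | T2 26-35 |
Completion: T1=7  T2=35  T3=26  T4=22  T5=5  T6=10  T7=14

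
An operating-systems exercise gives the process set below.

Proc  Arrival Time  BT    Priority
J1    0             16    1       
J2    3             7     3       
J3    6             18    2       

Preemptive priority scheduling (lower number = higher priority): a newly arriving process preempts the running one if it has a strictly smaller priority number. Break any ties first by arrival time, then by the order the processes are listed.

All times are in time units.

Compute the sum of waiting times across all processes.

41

Schedule: | J1 0-16 | J3 16-34 | J2 34-41 |
Completion: J1=16  J2=41  J3=34
Turnaround (C−A): J1=16  J2=38  J3=28
Waiting = turnaround − burst: J1=0, J2=31, J3=10
Total waiting = 0 + 31 + 10 = 41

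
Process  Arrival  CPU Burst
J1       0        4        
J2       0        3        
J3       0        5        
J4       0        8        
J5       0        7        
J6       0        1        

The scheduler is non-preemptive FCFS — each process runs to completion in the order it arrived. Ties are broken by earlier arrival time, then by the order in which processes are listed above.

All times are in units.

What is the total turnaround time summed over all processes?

98

Gantt: | J1 0-4 | J2 4-7 | J3 7-12 | J4 12-20 | J5 20-27 | J6 27-28 |
Completion: J1=4  J2=7  J3=12  J4=20  J5=27  J6=28
Turnaround = completion − arrival: J1=4, J2=7, J3=12, J4=20, J5=27, J6=28
Total turnaround = 4 + 7 + 12 + 20 + 27 + 28 = 98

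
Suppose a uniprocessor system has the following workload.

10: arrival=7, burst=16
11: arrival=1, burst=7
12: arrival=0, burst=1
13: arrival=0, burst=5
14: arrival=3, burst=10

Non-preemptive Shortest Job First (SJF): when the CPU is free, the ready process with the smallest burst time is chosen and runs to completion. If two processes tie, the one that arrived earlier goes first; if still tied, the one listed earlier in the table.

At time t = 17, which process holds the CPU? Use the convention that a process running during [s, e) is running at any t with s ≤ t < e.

14

Gantt: | 12 0-1 | 13 1-6 | 11 6-13 | 14 13-23 | 10 23-39 |
Completion: 10=39  11=13  12=1  13=6  14=23
Turnaround (C−A): 10=32  11=12  12=1  13=6  14=20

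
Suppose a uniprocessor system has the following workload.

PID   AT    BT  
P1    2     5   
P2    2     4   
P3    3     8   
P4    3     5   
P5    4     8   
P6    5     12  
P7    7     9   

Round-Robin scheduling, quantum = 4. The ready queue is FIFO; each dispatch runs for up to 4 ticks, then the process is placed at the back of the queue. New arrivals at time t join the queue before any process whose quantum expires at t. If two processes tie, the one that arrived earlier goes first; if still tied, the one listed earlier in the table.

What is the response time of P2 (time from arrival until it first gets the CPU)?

Gantt: | idle 0-2 | P1 2-6 | P2 6-10 | P3 10-14 | P4 14-18 | P5 18-22 | P6 22-26 | P1 26-27 | P7 27-31 | P3 31-35 | P4 35-36 | P5 36-40 | P6 40-44 | P7 44-48 | P6 48-52 | P7 52-53 |
Completion: P1=27  P2=10  P3=35  P4=36  P5=40  P6=52  P7=53
Response(P2) = first start − arrival = 6 − 2 = 4

4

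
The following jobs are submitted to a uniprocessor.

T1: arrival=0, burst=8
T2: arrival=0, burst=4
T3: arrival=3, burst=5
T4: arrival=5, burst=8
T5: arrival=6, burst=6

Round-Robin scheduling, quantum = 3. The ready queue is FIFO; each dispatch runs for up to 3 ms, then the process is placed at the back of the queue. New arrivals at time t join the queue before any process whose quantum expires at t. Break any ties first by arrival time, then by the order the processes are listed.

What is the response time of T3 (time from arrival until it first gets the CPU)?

Timeline: | T1 0-3 | T2 3-6 | T3 6-9 | T1 9-12 | T4 12-15 | T5 15-18 | T2 18-19 | T3 19-21 | T1 21-23 | T4 23-26 | T5 26-29 | T4 29-31 |
Completion: T1=23  T2=19  T3=21  T4=31  T5=29
Turnaround (C−A): T1=23  T2=19  T3=18  T4=26  T5=23
Response(T3) = first start − arrival = 6 − 3 = 3

3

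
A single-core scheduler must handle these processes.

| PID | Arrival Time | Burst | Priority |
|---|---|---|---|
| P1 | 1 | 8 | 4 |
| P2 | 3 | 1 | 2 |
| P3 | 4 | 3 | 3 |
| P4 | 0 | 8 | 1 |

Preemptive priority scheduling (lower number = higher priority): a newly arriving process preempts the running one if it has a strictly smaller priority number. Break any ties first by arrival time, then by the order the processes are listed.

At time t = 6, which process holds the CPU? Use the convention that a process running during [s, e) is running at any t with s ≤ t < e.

Gantt: | P4 0-8 | P2 8-9 | P3 9-12 | P1 12-20 |
Completion: P1=20  P2=9  P3=12  P4=8
Turnaround (C−A): P1=19  P2=6  P3=8  P4=8

P4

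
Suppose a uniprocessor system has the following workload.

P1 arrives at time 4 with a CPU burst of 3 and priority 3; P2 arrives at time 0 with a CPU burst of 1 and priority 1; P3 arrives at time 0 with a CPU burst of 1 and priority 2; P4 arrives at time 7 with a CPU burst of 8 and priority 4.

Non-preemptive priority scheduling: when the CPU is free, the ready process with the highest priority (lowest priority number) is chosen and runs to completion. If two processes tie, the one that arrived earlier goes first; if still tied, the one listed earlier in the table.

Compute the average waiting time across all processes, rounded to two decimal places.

Schedule: | P2 0-1 | P3 1-2 | idle 2-4 | P1 4-7 | P4 7-15 |
Completion: P1=7  P2=1  P3=2  P4=15
Waiting times: P1=0, P2=0, P3=1, P4=0
Average waiting = (0+0+1+0) / 4 = 1/4 = 0.25

0.25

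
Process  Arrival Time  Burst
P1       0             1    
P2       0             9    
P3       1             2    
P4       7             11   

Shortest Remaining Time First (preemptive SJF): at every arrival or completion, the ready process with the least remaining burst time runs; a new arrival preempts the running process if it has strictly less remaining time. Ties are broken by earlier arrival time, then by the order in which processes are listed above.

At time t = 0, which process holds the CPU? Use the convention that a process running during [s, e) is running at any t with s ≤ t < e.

Timeline: | P1 0-1 | P3 1-3 | P2 3-12 | P4 12-23 |
Completion: P1=1  P2=12  P3=3  P4=23
Turnaround (C−A): P1=1  P2=12  P3=2  P4=16

P1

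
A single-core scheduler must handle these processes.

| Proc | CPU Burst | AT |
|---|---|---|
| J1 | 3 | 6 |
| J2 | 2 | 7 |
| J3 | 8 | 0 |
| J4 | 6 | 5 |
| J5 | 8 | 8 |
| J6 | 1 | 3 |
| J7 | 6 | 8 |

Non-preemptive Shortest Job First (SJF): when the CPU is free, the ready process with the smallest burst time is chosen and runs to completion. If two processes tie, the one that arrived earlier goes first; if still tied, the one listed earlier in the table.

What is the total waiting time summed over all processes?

Timeline: | J3 0-8 | J6 8-9 | J2 9-11 | J1 11-14 | J4 14-20 | J7 20-26 | J5 26-34 |
Completion: J1=14  J2=11  J3=8  J4=20  J5=34  J6=9  J7=26
Waiting = turnaround − burst: J1=5, J2=2, J3=0, J4=9, J5=18, J6=5, J7=12
Total waiting = 5 + 2 + 0 + 9 + 18 + 5 + 12 = 51

51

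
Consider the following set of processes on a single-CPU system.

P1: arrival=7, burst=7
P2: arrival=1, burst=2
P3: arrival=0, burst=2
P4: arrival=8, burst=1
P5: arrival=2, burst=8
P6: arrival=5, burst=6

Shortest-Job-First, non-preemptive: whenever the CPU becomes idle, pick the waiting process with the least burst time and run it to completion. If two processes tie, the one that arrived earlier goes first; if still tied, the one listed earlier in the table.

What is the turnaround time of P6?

14

Gantt: | P3 0-2 | P2 2-4 | P5 4-12 | P4 12-13 | P6 13-19 | P1 19-26 |
Completion: P1=26  P2=4  P3=2  P4=13  P5=12  P6=19
Turnaround (C−A): P1=19  P2=3  P3=2  P4=5  P5=10  P6=14
Turnaround(P6) = completion − arrival = 19 − 5 = 14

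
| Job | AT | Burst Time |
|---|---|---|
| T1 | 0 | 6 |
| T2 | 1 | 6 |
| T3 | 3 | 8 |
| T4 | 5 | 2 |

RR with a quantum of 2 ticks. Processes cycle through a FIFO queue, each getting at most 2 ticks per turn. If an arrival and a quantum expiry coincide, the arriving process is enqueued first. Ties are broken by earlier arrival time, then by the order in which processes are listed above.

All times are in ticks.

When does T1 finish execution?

14

Timeline: | T1 0-2 | T2 2-4 | T1 4-6 | T3 6-8 | T2 8-10 | T4 10-12 | T1 12-14 | T3 14-16 | T2 16-18 | T3 18-22 |
Completion: T1=14  T2=18  T3=22  T4=12
Turnaround (C−A): T1=14  T2=17  T3=19  T4=7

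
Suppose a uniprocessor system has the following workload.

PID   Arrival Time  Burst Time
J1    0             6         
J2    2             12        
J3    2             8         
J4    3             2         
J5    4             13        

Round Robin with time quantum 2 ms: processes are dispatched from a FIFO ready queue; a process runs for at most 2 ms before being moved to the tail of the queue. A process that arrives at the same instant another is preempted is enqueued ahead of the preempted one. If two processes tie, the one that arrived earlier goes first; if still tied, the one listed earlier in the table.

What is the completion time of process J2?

38

Schedule: | J1 0-2 | J2 2-4 | J3 4-6 | J1 6-8 | J4 8-10 | J5 10-12 | J2 12-14 | J3 14-16 | J1 16-18 | J5 18-20 | J2 20-22 | J3 22-24 | J5 24-26 | J2 26-28 | J3 28-30 | J5 30-32 | J2 32-34 | J5 34-36 | J2 36-38 | J5 38-41 |
Completion: J1=18  J2=38  J3=30  J4=10  J5=41
Turnaround (C−A): J1=18  J2=36  J3=28  J4=7  J5=37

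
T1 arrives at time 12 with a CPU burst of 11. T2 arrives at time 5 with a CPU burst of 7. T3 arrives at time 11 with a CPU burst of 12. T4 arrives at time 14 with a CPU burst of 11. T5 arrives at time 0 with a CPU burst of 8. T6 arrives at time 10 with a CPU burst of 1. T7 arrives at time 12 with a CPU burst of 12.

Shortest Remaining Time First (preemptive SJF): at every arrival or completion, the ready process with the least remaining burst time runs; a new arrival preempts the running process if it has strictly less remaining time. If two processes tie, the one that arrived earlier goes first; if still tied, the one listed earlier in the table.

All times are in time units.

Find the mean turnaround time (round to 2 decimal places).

21.14

Schedule: | T5 0-8 | T2 8-10 | T6 10-11 | T2 11-16 | T1 16-27 | T4 27-38 | T3 38-50 | T7 50-62 |
Completion: T1=27  T2=16  T3=50  T4=38  T5=8  T6=11  T7=62
Turnaround (C−A): T1=15  T2=11  T3=39  T4=24  T5=8  T6=1  T7=50
Turnaround times: T1=15, T2=11, T3=39, T4=24, T5=8, T6=1, T7=50
Average turnaround = (15+11+39+24+8+1+50) / 7 = 148/7 = 21.14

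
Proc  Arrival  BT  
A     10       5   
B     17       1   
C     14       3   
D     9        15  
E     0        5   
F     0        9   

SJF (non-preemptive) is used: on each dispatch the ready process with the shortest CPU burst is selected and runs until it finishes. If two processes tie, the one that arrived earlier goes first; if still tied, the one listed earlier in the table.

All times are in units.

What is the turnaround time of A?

13

Timeline: | E 0-5 | F 5-14 | C 14-17 | B 17-18 | A 18-23 | D 23-38 |
Completion: A=23  B=18  C=17  D=38  E=5  F=14
Turnaround (C−A): A=13  B=1  C=3  D=29  E=5  F=14
Turnaround(A) = completion − arrival = 23 − 10 = 13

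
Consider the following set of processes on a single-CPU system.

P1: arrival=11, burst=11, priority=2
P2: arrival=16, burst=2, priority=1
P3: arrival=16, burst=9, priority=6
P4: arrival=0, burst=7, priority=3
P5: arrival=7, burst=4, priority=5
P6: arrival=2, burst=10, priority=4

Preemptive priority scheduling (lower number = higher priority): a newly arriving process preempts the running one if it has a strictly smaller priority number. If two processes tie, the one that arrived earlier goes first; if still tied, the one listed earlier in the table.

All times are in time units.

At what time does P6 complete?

30

Schedule: | P4 0-7 | P6 7-11 | P1 11-16 | P2 16-18 | P1 18-24 | P6 24-30 | P5 30-34 | P3 34-43 |
Completion: P1=24  P2=18  P3=43  P4=7  P5=34  P6=30
Turnaround (C−A): P1=13  P2=2  P3=27  P4=7  P5=27  P6=28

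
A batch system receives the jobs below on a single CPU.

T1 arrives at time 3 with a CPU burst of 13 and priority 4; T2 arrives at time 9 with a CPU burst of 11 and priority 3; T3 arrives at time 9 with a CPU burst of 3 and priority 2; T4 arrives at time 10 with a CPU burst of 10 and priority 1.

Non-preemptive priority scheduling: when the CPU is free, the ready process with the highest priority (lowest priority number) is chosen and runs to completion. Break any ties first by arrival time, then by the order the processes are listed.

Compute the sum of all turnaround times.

Schedule: | idle 0-3 | T1 3-16 | T4 16-26 | T3 26-29 | T2 29-40 |
Completion: T1=16  T2=40  T3=29  T4=26
Turnaround = completion − arrival: T1=13, T2=31, T3=20, T4=16
Total turnaround = 13 + 31 + 20 + 16 = 80

80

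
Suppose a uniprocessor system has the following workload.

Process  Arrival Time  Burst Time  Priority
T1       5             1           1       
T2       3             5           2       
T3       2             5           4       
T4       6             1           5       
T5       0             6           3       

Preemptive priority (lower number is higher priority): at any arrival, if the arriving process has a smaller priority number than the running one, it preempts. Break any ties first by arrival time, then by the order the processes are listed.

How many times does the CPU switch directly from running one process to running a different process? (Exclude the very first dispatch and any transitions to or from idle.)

Schedule: | T5 0-3 | T2 3-5 | T1 5-6 | T2 6-9 | T5 9-12 | T3 12-17 | T4 17-18 |
Completion: T1=6  T2=9  T3=17  T4=18  T5=12
Turnaround (C−A): T1=1  T2=6  T3=15  T4=12  T5=12

6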